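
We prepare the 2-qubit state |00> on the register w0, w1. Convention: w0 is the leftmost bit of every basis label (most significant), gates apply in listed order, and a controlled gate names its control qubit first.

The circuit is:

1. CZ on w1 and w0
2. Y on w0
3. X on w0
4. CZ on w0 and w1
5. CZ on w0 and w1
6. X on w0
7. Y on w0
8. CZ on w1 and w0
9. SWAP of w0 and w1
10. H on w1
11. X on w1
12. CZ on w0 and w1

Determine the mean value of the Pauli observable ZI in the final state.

The expectation value of ZI is 1. Key observation: steps 1-8 multiply out to the identity, so the circuit reduces to the remaining gates.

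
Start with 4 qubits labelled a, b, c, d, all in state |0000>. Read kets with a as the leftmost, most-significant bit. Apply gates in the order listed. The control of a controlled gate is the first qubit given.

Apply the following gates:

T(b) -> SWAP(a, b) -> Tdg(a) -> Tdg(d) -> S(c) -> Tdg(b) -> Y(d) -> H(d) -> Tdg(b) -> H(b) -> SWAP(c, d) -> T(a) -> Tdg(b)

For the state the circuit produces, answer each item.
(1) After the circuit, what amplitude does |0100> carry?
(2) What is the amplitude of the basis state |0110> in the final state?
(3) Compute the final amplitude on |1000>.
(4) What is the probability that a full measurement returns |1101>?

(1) The amplitude on |0100> is exp(I*pi/4)/2.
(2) The amplitude on |0110> is -exp(I*pi/4)/2.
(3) The final state's coefficient on |1000> equals 0.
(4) A full measurement returns |1101> with probability 0.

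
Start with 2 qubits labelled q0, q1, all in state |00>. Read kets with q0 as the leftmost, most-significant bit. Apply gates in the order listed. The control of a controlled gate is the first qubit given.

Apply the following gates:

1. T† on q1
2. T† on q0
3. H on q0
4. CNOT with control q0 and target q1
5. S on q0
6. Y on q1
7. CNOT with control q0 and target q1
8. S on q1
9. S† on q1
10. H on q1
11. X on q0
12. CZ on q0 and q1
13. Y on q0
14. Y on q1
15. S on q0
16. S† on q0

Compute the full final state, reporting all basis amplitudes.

The final amplitudes are -I/2 on |00>, I/2 on |01>, -1/2 on |10>, -1/2 on |11>.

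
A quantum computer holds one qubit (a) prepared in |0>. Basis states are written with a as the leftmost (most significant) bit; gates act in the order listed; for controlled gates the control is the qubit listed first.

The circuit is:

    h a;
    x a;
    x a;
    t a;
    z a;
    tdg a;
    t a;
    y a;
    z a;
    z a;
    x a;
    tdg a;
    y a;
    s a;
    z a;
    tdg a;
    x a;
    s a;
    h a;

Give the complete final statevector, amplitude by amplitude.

After the circuit, the state carries amplitude exp(I*pi/4)/2 + I/2 on |0>, -I/2 + exp(I*pi/4)/2 on |1>.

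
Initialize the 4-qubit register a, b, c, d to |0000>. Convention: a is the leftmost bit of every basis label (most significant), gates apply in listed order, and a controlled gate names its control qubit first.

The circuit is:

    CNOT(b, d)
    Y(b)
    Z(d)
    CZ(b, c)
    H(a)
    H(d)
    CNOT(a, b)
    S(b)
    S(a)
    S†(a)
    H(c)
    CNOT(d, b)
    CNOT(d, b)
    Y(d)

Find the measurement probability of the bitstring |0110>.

The probability of measuring |0110> is 1/8. Key observation: steps 12-13 multiply out to the identity, so the circuit reduces to the remaining gates.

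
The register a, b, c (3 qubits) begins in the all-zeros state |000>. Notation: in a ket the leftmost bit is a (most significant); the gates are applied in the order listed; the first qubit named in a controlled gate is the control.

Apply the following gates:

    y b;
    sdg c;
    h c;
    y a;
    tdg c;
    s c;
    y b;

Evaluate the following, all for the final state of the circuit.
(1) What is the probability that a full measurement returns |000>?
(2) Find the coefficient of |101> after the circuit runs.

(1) The probability of measuring |000> is 0.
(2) |101> carries amplitude sqrt(2)*exp(3*I*pi/4)/2 in the final state.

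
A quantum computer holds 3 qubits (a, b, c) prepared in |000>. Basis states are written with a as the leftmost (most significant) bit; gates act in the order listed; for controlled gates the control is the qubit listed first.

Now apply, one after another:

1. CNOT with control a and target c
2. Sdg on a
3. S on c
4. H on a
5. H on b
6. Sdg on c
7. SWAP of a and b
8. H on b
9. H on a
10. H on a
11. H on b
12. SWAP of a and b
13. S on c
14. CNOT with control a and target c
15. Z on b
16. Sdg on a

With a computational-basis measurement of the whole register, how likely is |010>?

A full measurement returns |010> with probability 1/4. Key observation: the block from step 6 through step 13 cancels to the identity and can be dropped.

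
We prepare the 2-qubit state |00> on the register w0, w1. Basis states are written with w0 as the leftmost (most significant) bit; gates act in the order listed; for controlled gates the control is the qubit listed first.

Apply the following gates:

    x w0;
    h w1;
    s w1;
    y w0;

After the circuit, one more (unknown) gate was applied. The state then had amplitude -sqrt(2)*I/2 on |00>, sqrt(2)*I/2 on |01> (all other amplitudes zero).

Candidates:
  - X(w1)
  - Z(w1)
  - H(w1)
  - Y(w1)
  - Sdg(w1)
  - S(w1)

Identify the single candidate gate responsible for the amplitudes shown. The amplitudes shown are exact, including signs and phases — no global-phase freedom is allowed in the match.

The unique candidate consistent with the amplitudes is S(w1).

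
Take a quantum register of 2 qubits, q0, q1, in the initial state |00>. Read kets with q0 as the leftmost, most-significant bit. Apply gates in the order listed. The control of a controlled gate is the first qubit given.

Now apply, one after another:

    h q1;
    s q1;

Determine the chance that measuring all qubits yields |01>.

Outcome |01> occurs with probability 1/2.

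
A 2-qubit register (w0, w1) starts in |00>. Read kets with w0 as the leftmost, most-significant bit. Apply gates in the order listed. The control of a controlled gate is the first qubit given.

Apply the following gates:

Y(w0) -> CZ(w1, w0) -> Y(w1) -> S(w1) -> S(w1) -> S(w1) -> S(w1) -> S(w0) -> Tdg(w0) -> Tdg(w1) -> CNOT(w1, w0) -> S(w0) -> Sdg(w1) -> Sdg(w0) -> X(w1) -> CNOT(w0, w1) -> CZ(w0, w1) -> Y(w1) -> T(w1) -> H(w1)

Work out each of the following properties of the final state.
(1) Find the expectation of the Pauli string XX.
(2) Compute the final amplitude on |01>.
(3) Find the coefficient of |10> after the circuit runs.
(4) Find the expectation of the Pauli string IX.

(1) In the final state, XX has expectation 0. Key observation: steps 4-7 multiply out to the identity, so the circuit reduces to the remaining gates.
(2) The final state's coefficient on |01> equals sqrt(2)*exp(I*pi/4)/2.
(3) The amplitude on |10> is 0.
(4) The expectation value of IX is -1.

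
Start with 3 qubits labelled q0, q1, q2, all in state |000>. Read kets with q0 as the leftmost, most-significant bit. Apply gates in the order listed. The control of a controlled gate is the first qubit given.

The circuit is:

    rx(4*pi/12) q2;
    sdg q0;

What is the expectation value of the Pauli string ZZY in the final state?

The observable ZZY averages to -sqrt(3)/2.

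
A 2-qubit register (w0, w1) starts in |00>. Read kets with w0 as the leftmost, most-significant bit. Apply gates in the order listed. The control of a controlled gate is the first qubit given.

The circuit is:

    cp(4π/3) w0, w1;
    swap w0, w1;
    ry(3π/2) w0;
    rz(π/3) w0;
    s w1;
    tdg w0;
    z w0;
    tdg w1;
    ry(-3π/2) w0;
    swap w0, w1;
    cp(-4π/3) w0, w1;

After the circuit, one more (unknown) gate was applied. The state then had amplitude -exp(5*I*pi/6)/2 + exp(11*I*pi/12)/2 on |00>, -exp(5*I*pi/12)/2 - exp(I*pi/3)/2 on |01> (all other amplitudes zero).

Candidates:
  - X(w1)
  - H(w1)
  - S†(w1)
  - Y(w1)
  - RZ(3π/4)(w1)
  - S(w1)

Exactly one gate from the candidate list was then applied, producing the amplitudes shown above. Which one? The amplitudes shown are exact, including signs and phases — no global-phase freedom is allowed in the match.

The unique candidate consistent with the amplitudes is S†(w1).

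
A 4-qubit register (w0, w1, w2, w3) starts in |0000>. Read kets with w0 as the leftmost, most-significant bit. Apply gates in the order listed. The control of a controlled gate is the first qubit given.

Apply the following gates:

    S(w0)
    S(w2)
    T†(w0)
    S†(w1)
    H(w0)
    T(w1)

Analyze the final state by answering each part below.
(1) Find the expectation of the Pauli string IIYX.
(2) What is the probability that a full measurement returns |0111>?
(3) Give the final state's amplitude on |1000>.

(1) In the final state, IIYX has expectation 0.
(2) Outcome |0111> occurs with probability 0.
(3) The final state's coefficient on |1000> equals sqrt(2)/2.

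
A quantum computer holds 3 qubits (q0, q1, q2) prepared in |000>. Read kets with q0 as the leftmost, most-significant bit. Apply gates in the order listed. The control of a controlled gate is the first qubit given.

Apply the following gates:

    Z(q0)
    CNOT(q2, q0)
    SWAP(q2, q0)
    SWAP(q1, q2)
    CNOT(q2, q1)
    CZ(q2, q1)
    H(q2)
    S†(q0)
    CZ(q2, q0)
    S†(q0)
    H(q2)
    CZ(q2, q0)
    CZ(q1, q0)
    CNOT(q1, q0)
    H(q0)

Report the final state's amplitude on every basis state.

The resulting statevector has amplitude sqrt(2)/2 on |000>, sqrt(2)/2 on |100>, and 0 on every other basis state.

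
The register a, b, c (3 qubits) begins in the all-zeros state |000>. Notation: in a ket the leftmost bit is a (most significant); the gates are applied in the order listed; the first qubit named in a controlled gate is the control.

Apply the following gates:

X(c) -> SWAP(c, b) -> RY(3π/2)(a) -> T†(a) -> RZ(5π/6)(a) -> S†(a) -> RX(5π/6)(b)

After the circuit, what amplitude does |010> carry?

|010> carries amplitude (-1 + sqrt(3))*exp(7*I*pi/12)/4 in the final state.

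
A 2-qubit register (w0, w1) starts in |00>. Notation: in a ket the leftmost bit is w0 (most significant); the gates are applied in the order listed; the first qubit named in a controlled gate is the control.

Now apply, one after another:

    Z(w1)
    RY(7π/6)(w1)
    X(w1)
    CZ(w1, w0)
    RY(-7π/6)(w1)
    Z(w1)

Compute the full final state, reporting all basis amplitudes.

After the circuit, the state carries amplitude -1/2 on |00>, sqrt(3)/2 on |01>, 0 on |10>, 0 on |11>.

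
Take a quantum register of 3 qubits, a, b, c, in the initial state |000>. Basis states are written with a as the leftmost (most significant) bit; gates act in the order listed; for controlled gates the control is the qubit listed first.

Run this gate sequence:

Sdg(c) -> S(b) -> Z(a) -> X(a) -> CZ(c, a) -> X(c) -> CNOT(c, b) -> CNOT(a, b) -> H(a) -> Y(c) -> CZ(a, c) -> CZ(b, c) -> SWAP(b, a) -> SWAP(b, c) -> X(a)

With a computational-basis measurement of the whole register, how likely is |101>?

Outcome |101> occurs with probability 1/2.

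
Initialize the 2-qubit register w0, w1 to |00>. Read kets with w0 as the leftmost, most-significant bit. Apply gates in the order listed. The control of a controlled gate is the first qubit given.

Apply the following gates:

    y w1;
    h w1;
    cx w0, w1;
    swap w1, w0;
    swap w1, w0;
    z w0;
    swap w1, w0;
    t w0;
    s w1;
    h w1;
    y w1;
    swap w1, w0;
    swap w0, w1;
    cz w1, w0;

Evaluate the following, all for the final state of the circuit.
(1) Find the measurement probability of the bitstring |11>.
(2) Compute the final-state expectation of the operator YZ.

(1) A full measurement returns |11> with probability 1/4.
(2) In the final state, YZ has expectation -sqrt(2)/2.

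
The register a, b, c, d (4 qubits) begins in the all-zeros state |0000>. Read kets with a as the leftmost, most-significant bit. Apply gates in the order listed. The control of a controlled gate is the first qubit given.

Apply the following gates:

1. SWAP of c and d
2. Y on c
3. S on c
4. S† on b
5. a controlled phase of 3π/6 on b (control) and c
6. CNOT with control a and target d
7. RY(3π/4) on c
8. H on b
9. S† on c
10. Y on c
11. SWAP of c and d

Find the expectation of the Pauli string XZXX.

The expectation value of XZXX is 0.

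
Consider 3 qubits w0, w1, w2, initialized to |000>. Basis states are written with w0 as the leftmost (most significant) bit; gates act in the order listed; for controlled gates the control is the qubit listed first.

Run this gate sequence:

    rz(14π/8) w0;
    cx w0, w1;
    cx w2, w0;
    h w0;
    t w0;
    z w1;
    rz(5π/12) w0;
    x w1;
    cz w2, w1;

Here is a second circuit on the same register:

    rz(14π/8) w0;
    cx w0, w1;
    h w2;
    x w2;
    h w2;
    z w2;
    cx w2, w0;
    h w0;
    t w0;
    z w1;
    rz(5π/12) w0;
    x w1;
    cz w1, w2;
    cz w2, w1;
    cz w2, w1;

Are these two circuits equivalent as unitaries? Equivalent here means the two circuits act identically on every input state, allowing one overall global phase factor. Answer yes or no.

Yes, they are equivalent — the unitaries differ by at most a global phase.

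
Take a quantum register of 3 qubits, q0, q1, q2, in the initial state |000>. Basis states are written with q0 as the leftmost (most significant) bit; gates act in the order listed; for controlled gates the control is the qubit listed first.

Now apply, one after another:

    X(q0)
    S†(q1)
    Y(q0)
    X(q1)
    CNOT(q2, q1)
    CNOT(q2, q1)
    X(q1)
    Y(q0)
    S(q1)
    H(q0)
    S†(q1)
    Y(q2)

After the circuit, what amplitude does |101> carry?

|101> carries amplitude -sqrt(2)*I/2 in the final state. Key observation: the block from step 2 through step 9 cancels to the identity and can be dropped.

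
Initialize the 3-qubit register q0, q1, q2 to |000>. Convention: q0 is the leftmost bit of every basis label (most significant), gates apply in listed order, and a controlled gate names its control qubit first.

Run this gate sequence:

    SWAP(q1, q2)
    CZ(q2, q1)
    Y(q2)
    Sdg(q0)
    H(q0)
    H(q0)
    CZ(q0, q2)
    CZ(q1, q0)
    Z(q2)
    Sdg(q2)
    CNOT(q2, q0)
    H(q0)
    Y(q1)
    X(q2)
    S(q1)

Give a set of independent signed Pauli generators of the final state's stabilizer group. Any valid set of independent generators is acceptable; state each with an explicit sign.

The stabilizer group can be generated by -XII, -IZI, +IIZ, among other valid generating sets. Key observation: the block from step 5 through step 6 cancels to the identity and can be dropped.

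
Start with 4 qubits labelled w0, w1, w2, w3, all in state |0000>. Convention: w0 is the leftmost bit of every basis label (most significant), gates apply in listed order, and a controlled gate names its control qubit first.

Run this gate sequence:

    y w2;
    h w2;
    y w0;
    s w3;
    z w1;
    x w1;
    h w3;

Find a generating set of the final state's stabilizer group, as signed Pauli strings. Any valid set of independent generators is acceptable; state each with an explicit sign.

The stabilizer group can be generated by -IIXI, +IIIX, -ZIII, -IZII, among other valid generating sets.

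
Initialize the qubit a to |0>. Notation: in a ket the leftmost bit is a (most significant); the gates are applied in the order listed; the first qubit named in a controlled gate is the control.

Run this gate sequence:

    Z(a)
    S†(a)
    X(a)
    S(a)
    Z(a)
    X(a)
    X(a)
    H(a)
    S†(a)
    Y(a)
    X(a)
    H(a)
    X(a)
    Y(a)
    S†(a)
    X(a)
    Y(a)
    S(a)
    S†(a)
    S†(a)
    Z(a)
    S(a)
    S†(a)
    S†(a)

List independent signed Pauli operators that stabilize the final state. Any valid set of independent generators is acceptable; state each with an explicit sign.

The final state is stabilized by the group generated by +X; other independent generating sets are equally valid.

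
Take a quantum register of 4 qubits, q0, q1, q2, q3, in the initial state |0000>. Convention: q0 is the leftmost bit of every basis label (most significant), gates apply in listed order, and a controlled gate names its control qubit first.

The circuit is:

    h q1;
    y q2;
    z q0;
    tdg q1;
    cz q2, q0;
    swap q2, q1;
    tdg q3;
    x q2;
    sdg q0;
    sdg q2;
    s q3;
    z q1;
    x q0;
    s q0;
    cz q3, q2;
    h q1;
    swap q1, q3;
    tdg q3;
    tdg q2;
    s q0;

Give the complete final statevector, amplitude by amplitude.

After the circuit, the state carries amplitude exp(I*pi/4)/2 on |1000>, -1/2 on |1001>, -exp(3*I*pi/4)/2 on |1010>, I/2 on |1011>, and 0 on every other basis state.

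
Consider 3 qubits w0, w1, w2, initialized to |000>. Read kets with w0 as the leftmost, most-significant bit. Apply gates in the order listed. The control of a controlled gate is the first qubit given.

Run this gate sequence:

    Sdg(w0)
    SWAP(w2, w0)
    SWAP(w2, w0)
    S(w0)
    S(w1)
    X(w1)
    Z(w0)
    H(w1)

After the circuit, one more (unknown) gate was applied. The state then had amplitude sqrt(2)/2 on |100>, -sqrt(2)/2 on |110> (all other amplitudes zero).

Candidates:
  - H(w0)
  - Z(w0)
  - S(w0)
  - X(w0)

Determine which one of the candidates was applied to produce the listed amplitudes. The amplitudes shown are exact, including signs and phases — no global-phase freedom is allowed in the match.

The unique candidate consistent with the amplitudes is X(w0). Key observation: steps 1-4 multiply out to the identity, so the circuit reduces to the remaining gates.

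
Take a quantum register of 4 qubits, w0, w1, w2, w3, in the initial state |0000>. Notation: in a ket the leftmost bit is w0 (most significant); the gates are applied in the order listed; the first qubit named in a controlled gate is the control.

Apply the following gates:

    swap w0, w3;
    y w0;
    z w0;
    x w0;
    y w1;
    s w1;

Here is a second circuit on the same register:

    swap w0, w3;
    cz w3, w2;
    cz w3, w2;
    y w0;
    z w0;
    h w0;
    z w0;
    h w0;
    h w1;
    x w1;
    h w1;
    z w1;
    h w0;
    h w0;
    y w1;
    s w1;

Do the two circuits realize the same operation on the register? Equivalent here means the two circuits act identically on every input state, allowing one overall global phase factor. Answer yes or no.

Yes, they are equivalent — the unitaries differ by at most a global phase.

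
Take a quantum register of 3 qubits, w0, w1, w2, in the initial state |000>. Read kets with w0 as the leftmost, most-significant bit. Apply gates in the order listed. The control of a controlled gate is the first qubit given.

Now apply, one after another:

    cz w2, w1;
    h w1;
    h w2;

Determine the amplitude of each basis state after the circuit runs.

After the circuit, the state carries amplitude 1/2 on |000>, 1/2 on |001>, 1/2 on |010>, 1/2 on |011>, 0 on |100>, 0 on |101>, 0 on |110>, 0 on |111>.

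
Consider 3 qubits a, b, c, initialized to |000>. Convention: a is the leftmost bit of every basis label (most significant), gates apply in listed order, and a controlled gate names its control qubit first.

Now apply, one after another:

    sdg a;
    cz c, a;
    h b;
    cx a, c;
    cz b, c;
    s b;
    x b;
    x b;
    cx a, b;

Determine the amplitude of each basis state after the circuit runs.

The final amplitudes are sqrt(2)/2 on |000>, sqrt(2)*I/2 on |010>, and 0 on every other basis state.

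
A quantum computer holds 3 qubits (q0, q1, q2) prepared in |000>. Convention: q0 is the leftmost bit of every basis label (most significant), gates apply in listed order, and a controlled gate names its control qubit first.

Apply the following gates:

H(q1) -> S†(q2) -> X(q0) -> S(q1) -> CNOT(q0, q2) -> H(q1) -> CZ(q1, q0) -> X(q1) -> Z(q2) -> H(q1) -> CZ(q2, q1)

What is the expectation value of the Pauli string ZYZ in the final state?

The observable ZYZ averages to -1.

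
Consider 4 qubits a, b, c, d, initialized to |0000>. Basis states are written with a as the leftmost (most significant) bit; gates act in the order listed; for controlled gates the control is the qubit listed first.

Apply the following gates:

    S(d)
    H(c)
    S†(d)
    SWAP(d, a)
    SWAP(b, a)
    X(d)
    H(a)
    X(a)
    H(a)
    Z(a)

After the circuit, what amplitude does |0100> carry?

|0100> carries amplitude 0 in the final state.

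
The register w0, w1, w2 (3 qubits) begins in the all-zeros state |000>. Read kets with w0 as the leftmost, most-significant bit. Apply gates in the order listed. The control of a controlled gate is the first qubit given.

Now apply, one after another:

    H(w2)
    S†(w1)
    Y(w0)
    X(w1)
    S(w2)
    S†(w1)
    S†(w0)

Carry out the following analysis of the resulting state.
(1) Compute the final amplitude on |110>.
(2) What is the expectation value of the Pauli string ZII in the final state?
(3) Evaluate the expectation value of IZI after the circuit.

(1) |110> carries amplitude -sqrt(2)*I/2 in the final state.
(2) The observable ZII averages to -1.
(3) The observable IZI averages to -1.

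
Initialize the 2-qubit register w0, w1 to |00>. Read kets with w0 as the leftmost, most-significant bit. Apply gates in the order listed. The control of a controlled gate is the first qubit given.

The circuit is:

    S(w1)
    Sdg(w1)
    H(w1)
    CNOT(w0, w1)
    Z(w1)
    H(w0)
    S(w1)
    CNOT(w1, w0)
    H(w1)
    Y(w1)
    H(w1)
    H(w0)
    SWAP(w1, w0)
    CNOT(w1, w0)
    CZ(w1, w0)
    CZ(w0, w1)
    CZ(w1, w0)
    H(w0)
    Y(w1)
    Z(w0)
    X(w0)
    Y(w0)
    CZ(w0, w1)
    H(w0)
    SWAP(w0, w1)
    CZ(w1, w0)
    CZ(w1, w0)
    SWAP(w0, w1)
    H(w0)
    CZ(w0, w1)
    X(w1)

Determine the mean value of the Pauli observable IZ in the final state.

In the final state, IZ has expectation 1. Key observation: gates 24-29 undo each other exactly, leaving only the rest of the circuit to track.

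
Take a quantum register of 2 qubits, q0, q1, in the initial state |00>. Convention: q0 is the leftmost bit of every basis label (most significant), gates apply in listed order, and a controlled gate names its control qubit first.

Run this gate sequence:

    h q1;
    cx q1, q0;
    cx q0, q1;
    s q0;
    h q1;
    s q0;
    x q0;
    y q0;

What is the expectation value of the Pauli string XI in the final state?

The observable XI averages to 1.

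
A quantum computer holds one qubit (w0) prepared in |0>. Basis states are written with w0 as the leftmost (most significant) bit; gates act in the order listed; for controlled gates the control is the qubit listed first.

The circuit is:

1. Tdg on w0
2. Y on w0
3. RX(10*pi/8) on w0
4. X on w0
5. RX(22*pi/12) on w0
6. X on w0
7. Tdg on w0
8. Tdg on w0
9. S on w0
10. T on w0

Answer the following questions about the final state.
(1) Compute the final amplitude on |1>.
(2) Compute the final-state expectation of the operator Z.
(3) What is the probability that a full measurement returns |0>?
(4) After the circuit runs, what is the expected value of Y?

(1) The final state's coefficient on |1> equals (-sqrt(6*sqrt(2) + 12)/8 + sqrt(4 - 2*sqrt(2))/8 + sqrt(12 - 6*sqrt(2))/8 + sqrt(2*sqrt(2) + 4)/8)*exp(3*I*pi/4).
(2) In the final state, Z has expectation sqrt(2)/4 + sqrt(6)/4.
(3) A full measurement returns |0> with probability sqrt(2)/8 + sqrt(6)/8 + 1/2.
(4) The observable Y averages to 1/4 - sqrt(3)/4.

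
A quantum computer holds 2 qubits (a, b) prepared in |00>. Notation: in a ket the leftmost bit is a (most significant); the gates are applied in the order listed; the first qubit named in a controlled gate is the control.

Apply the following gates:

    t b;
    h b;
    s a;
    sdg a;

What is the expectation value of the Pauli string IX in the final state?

The expectation value of IX is 1.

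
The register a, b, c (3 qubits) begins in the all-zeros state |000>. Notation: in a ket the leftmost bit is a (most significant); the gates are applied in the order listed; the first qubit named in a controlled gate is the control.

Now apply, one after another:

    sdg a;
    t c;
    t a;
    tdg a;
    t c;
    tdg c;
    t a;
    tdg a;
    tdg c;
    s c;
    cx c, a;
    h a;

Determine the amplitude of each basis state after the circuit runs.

The resulting statevector has amplitude sqrt(2)/2 on |000>, sqrt(2)/2 on |100>, and 0 on every other basis state. Key observation: gates 2-9 undo each other exactly, leaving only the rest of the circuit to track.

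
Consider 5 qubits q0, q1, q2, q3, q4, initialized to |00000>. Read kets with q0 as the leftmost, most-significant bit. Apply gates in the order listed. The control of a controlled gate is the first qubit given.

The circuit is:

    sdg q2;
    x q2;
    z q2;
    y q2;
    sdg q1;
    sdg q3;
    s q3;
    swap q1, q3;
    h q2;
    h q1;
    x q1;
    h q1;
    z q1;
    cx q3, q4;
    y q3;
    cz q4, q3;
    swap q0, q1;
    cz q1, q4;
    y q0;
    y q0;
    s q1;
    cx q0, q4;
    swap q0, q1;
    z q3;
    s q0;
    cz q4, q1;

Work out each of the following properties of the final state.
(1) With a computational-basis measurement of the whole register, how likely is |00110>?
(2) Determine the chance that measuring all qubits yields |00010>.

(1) A full measurement returns |00110> with probability 1/2.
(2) A full measurement returns |00010> with probability 1/2.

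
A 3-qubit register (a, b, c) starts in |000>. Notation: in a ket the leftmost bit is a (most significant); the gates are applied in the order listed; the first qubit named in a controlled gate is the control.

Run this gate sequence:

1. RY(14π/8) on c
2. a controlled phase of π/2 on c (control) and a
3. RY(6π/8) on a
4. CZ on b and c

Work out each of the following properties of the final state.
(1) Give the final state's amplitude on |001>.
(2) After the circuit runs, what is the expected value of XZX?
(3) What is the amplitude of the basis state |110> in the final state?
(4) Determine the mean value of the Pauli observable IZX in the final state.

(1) The final state's coefficient on |001> equals 1/2 - sqrt(2)/4.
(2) In the final state, XZX has expectation -1/2.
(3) The amplitude on |110> is 0.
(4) The expectation value of IZX is -sqrt(2)/2.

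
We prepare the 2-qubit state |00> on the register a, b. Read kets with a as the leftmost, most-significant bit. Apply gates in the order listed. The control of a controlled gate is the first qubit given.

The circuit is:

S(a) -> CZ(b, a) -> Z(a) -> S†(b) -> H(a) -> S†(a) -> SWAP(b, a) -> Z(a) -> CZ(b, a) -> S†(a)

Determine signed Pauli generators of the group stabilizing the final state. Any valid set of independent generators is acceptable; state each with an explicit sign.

One valid set of independent stabilizer generators is -IY, +ZI (any independent generating set of the same group is equally correct).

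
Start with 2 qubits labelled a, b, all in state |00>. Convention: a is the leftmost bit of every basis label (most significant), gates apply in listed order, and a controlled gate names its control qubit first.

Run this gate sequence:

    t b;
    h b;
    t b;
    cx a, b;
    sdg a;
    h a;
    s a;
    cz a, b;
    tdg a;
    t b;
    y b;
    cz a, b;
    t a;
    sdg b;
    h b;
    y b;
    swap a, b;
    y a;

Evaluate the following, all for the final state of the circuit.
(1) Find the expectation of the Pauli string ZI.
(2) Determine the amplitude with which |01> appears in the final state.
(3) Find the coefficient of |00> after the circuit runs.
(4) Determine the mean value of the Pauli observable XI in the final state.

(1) The expectation value of ZI is 1.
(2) The final state's coefficient on |01> equals -sqrt(2)*I/2.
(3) The amplitude on |00> is sqrt(2)/2.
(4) The observable XI averages to 0.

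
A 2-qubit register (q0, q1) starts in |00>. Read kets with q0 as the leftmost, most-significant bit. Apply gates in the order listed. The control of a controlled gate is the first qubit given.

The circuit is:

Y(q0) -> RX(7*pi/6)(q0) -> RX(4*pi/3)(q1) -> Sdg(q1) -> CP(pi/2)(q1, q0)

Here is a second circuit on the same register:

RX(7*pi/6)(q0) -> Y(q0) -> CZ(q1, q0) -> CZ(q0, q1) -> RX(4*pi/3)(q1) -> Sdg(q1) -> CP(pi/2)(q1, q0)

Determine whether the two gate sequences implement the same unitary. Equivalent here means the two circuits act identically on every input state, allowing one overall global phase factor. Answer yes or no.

No — the two circuits implement different unitaries, even allowing a global phase.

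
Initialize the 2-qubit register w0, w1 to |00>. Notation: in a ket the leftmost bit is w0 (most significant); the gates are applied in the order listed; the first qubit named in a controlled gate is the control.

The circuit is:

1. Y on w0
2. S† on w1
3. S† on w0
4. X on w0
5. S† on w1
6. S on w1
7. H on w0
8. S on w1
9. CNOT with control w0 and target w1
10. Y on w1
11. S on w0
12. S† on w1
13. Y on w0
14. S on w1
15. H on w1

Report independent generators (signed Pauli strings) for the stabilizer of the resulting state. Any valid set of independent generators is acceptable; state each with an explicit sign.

One valid set of independent stabilizer generators is -YZ, +ZX (any independent generating set of the same group is equally correct).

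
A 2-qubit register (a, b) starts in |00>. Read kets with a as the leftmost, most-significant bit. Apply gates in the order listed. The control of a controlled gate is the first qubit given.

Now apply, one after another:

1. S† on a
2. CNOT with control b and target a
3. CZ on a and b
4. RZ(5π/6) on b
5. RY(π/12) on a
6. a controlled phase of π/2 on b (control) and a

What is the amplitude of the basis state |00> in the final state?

The final state's coefficient on |00> equals (-sqrt(3*sqrt(2) + 6)/4 - sqrt(2 - sqrt(2))/4)*exp(7*I*pi/12).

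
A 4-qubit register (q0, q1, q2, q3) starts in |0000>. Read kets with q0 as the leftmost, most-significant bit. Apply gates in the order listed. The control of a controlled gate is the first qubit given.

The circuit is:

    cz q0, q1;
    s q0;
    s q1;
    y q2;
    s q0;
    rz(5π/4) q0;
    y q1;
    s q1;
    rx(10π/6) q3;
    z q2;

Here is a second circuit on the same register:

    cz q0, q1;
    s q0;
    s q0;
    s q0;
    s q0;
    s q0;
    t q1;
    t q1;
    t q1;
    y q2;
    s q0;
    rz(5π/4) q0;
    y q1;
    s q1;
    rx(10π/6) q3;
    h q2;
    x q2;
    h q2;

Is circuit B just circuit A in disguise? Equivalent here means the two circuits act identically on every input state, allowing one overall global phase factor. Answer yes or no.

No: there is an input state on which the two circuits produce genuinely different outputs (not merely differing by a phase).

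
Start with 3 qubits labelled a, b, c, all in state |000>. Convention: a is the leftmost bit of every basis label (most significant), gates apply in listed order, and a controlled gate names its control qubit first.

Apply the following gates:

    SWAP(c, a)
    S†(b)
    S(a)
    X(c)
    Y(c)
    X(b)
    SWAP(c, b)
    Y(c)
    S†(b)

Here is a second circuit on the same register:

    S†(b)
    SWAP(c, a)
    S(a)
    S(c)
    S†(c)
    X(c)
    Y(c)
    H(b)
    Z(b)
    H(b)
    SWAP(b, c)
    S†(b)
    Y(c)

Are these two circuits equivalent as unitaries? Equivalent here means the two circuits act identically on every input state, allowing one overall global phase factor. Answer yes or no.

Yes, they are equivalent — the unitaries differ by at most a global phase.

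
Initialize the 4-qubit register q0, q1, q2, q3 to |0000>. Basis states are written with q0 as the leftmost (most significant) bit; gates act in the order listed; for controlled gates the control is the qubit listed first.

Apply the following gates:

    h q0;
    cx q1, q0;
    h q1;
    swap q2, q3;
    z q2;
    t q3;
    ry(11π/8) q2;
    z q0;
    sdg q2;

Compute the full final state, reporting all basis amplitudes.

The final amplitudes are -cos(5*pi/16)/2 on |0000>, 0 on |0001>, -I*sin(5*pi/16)/2 on |0010>, 0 on |0011>, -cos(5*pi/16)/2 on |0100>, 0 on |0101>, -I*sin(5*pi/16)/2 on |0110>, 0 on |0111>, cos(5*pi/16)/2 on |1000>, 0 on |1001>, I*sin(5*pi/16)/2 on |1010>, 0 on |1011>, cos(5*pi/16)/2 on |1100>, 0 on |1101>, I*sin(5*pi/16)/2 on |1110>, 0 on |1111>.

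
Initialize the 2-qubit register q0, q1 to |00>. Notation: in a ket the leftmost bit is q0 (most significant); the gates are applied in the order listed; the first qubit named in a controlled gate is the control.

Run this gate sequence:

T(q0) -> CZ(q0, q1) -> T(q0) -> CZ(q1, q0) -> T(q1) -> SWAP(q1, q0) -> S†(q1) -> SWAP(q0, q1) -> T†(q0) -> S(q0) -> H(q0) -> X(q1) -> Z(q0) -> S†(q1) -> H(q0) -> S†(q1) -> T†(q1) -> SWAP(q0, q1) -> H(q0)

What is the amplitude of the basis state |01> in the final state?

The amplitude on |01> is sqrt(2)*exp(3*I*pi/4)/2.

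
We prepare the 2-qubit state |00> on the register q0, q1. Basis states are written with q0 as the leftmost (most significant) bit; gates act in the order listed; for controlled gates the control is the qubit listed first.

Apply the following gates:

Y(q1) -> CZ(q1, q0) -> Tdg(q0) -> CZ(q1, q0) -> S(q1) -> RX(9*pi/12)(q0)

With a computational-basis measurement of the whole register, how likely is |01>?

A full measurement returns |01> with probability 1/2 - sqrt(2)/4.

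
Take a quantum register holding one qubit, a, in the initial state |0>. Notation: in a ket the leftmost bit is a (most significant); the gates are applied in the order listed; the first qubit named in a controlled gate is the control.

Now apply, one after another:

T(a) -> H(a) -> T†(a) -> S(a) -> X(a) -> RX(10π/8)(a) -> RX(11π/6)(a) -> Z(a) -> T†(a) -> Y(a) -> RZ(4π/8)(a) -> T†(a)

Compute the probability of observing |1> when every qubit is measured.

Outcome |1> occurs with probability sqrt(3)/8 + 3/8.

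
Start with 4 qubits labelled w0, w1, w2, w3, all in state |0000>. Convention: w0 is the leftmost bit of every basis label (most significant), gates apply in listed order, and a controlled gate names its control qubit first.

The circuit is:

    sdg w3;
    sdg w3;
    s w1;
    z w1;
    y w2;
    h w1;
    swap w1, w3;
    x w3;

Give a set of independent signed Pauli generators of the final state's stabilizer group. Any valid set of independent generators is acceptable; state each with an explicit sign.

The stabilizer group can be generated by +IIIX, +ZIII, +IZII, -IIZI, among other valid generating sets.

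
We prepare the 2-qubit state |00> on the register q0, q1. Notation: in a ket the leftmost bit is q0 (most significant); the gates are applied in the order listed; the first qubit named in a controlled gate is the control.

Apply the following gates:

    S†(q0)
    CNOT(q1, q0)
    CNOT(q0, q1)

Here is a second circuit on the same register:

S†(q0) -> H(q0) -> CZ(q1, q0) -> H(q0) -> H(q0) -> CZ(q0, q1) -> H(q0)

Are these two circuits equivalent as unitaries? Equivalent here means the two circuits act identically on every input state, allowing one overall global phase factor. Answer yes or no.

No — the two circuits implement different unitaries, even allowing a global phase.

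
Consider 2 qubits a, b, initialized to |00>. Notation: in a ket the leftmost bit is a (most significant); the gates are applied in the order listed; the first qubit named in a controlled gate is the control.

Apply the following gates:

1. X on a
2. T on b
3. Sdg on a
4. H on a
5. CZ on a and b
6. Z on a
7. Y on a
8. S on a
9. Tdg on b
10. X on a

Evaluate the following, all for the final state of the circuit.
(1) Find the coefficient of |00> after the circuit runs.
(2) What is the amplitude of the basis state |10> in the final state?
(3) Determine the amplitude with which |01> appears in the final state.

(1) The amplitude on |00> is sqrt(2)*I/2.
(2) |10> carries amplitude -sqrt(2)/2 in the final state.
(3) |01> carries amplitude 0 in the final state.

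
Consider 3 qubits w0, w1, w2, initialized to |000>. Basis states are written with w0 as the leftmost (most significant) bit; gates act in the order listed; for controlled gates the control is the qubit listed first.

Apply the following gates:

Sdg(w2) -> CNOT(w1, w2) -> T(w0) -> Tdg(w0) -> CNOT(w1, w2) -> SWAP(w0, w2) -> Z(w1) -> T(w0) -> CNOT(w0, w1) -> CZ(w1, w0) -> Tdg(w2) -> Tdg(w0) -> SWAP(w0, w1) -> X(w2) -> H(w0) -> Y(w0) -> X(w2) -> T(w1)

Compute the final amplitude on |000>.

The amplitude on |000> is -sqrt(2)*I/2. Key observation: steps 2-5 multiply out to the identity, so the circuit reduces to the remaining gates.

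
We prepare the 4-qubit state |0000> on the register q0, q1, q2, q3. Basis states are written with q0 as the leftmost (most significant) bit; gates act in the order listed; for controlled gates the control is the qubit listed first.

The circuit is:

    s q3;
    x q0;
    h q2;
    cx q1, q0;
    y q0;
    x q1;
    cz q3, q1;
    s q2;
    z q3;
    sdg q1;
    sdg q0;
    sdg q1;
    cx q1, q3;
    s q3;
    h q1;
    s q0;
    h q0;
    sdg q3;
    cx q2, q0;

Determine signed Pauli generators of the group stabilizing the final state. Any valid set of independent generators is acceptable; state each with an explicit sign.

One valid set of independent stabilizer generators is +XIII, -IXII, +IIYI, -IIIZ (any independent generating set of the same group is equally correct).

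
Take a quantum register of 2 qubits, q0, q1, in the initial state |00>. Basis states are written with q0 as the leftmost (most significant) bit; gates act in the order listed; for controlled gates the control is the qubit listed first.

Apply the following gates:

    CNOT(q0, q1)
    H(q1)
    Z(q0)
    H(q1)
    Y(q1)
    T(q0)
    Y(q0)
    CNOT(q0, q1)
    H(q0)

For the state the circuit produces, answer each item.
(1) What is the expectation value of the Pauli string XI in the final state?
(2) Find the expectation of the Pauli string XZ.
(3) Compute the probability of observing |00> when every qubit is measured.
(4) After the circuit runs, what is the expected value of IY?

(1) The expectation value of XI is -1.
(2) The expectation value of XZ is -1.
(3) The probability of measuring |00> is 1/2.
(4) In the final state, IY has expectation 0.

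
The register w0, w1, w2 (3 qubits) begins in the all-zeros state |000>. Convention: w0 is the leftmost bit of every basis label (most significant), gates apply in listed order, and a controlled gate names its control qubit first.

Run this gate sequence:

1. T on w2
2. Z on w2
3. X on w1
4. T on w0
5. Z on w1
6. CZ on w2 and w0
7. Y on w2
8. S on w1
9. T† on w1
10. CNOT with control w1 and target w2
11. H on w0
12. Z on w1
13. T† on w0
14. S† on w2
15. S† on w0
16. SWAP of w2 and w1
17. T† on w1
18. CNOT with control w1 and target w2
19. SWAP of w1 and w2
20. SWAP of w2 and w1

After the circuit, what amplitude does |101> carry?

The final state's coefficient on |101> equals sqrt(2)/2.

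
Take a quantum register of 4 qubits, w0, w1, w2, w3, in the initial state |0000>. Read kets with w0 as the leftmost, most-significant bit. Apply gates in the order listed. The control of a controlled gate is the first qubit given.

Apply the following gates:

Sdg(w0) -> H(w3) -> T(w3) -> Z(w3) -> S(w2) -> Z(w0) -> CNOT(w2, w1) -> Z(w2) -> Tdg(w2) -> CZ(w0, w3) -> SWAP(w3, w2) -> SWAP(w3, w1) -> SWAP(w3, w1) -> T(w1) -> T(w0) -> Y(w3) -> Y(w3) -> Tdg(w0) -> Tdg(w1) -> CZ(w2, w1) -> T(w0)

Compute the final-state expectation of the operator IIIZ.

In the final state, IIIZ has expectation 1.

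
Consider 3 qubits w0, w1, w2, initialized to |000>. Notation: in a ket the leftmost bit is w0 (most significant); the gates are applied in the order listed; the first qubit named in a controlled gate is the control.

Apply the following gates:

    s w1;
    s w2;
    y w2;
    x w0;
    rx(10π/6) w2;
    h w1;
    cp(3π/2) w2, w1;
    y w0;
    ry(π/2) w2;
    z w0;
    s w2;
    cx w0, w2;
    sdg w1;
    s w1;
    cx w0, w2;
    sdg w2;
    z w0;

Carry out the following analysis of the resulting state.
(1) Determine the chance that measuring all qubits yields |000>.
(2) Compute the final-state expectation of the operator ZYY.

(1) Outcome |000> occurs with probability 1/4. Key observation: steps 10-17 multiply out to the identity, so the circuit reduces to the remaining gates.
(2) In the final state, ZYY has expectation sqrt(3)/4.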